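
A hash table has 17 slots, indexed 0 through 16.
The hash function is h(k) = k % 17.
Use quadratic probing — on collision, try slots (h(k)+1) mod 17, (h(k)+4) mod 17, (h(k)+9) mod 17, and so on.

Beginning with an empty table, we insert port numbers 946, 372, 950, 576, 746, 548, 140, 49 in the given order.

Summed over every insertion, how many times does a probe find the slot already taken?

946 hashes to 11; slot 11 is free → place at 11.
372 hashes to 15; slot 15 is free → place at 15.
950 hashes to 15; 15 taken → place at 16.
576 hashes to 15; 15,16 taken → place at 2.
746 hashes to 15; 15,16,2 taken → place at 7.
548 hashes to 4; slot 4 is free → place at 4.
140 hashes to 4; 4 taken → place at 5.
49 hashes to 15; 15,16,2,7 taken → place at 14.
Table: [-, -, 576, -, 548, 140, -, 746, -, -, -, 946, -, -, 49, 372, 950]

11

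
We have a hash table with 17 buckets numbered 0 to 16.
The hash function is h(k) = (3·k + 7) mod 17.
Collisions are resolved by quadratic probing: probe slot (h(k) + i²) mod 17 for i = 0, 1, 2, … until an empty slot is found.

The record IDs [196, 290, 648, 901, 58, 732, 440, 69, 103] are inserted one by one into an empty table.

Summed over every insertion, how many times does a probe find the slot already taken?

Insert 196: h=0, slot 0 empty -> index 0.
Insert 290: h=10, slot 10 empty -> index 10.
Insert 648: h=13, slot 13 empty -> index 13.
Insert 901: h=7, slot 7 empty -> index 7.
Insert 58: h=11, slot 11 empty -> index 11.
Insert 732: h=10, slots 10,11 occupied -> index 14.
Insert 440: h=1, slot 1 empty -> index 1.
Insert 69: h=10, slots 10,11,14 occupied -> index 2.
Insert 103: h=10, slots 10,11,14,2 occupied -> index 9.
Table: [196, 440, 69, —, —, —, —, 901, —, 103, 290, 58, —, 648, 732, —, —]

9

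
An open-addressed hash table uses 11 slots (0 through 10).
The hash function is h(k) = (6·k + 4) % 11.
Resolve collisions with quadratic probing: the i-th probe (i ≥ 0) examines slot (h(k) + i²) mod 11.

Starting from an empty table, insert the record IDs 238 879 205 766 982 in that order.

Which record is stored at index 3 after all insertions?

238: h=2 → slot 2
879: h=9 → slot 9
205: h=2, probe 2,3 → slot 3
766: h=2, probe 2,3,6 → slot 6
982: h=0 → slot 0
Table: [982, —, 238, 205, —, —, 766, —, —, 879, —]

205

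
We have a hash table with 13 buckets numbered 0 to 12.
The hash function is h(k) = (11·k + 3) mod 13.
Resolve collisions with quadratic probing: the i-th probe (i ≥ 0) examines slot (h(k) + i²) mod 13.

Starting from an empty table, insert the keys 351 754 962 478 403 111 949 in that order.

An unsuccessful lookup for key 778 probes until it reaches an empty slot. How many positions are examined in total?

Insert 351: h=3, slot 3 empty → index 3.
Insert 754: h=3, slot 3 occupied → index 4.
Insert 962: h=3, slots 3,4 occupied → index 7.
Insert 478: h=9, slot 9 empty → index 9.
Insert 403: h=3, slots 3,4,7 occupied → index 12.
Insert 111: h=2, slot 2 empty → index 2.
Insert 949: h=3, slots 3,4,7,12 occupied → index 6.
Table: [., ., 111, 351, 754, ., 949, 962, ., 478, ., ., 403]
Lookup 778: h=7, probe 7,8 → slot 8 empty, not found.

2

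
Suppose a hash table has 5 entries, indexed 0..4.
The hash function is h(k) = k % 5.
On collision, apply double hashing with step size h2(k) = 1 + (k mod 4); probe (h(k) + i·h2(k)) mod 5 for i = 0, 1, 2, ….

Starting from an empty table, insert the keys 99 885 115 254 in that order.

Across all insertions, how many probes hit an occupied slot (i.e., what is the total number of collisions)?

Insert 99: h=4, slot 4 empty -> index 4.
Insert 885: h=0, slot 0 empty -> index 0.
Insert 115: h=0, h2=4, slots 0,4 occupied -> index 3.
Insert 254: h=4, h2=3, slot 4 occupied -> index 2.
Table: [885, ., 254, 115, 99]

3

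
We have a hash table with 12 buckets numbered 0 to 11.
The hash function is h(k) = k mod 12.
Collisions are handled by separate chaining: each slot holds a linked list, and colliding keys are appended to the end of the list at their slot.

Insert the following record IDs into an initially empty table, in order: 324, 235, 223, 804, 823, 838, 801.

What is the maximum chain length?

Insert 324: h=0, bucket 0 empty -> new chain.
Insert 235: h=7, bucket 7 empty -> new chain.
Insert 223: h=7, bucket 7 nonempty -> append to chain.
Insert 804: h=0, bucket 0 nonempty -> append to chain.
Insert 823: h=7, bucket 7 nonempty -> append to chain.
Insert 838: h=10, bucket 10 empty -> new chain.
Insert 801: h=9, bucket 9 empty -> new chain.
Final buckets:
0: 324 -> 804
1: .
2: .
3: .
4: .
5: .
6: .
7: 235 -> 223 -> 823
8: .
9: 801
10: 838
11: .

3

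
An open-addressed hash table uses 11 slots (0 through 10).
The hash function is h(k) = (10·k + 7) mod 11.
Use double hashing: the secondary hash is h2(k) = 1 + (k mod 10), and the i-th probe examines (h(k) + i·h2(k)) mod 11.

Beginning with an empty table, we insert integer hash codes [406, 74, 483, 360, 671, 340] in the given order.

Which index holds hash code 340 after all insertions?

406 hashes to 8; slot 8 is free -> place at 8.
74 hashes to 10; slot 10 is free -> place at 10.
483 hashes to 8, h2=4; 8 taken -> place at 1.
360 hashes to 10, h2=1; 10 taken -> place at 0.
671 hashes to 7; slot 7 is free -> place at 7.
340 hashes to 8, h2=1; 8 taken -> place at 9.
Table: [360, 483, -, -, -, -, -, 671, 406, 340, 74]

9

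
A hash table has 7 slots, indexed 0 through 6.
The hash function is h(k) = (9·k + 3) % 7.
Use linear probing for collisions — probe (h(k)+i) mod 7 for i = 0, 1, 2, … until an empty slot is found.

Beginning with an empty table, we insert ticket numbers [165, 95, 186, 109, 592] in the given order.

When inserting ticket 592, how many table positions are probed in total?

165 hashes to 4; slot 4 is free -> place at 4.
95 hashes to 4; 4 taken -> place at 5.
186 hashes to 4; 4,5 taken -> place at 6.
109 hashes to 4; 4,5,6 taken -> place at 0.
592 hashes to 4; 4,5,6,0 taken -> place at 1.
Table: [109, 592, -, -, 165, 95, 186]

5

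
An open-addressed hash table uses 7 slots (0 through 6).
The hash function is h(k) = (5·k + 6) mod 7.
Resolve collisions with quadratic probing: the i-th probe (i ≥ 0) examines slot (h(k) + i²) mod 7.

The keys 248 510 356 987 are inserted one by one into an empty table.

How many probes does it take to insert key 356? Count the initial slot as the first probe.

2

248: h=0 -> slot 0
510: h=1 -> slot 1
356: h=1, probe 1,2 -> slot 2
987: h=6 -> slot 6
Table: [248, 510, 356, ∅, ∅, ∅, 987]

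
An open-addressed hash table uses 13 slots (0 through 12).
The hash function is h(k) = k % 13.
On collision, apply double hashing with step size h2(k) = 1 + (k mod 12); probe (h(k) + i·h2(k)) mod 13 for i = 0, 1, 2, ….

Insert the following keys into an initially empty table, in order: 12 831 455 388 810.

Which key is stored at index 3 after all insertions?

12 hashes to 12; slot 12 is free -> place at 12.
831 hashes to 12, h2=4; 12 taken -> place at 3.
455 hashes to 0; slot 0 is free -> place at 0.
388 hashes to 11; slot 11 is free -> place at 11.
810 hashes to 4; slot 4 is free -> place at 4.
Table: [455, ∅, ∅, 831, 810, ∅, ∅, ∅, ∅, ∅, ∅, 388, 12]

831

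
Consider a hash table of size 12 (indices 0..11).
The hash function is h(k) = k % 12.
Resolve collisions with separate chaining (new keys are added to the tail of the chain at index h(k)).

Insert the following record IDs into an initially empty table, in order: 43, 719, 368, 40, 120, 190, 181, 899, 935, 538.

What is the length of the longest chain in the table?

43 -> bucket 7
719 -> bucket 11
368 -> bucket 8
40 -> bucket 4
120 -> bucket 0
190 -> bucket 10
181 -> bucket 1
899 -> bucket 11 (collision)
935 -> bucket 11 (collision)
538 -> bucket 10 (collision)
Final buckets:
0: 120
1: 181
2: -
3: -
4: 40
5: -
6: -
7: 43
8: 368
9: -
10: 190 -> 538
11: 719 -> 899 -> 935

3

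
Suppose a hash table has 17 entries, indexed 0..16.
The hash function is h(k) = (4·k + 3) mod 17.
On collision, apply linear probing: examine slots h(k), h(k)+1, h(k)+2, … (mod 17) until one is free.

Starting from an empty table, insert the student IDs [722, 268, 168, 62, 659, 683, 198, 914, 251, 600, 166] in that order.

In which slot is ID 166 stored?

722: h=1 → slot 1
268: h=4 → slot 4
168: h=12 → slot 12
62: h=13 → slot 13
659: h=4, probe 4,5 → slot 5
683: h=15 → slot 15
198: h=13, probe 13,14 → slot 14
914: h=4, probe 4,5,6 → slot 6
251: h=4, probe 4,5,6,7 → slot 7
600: h=6, probe 6,7,8 → slot 8
166: h=4, probe 4,5,6,7,8,9 → slot 9
Table: [∅, 722, ∅, ∅, 268, 659, 914, 251, 600, 166, ∅, ∅, 168, 62, 198, 683, ∅]

9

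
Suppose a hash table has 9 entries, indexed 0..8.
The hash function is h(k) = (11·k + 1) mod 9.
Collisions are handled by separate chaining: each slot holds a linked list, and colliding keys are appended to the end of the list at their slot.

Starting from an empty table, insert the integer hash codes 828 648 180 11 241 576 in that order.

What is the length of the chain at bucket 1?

4

Insert 828: h=1, bucket 1 empty -> new chain.
Insert 648: h=1, bucket 1 nonempty -> append to chain.
Insert 180: h=1, bucket 1 nonempty -> append to chain.
Insert 11: h=5, bucket 5 empty -> new chain.
Insert 241: h=6, bucket 6 empty -> new chain.
Insert 576: h=1, bucket 1 nonempty -> append to chain.
Final buckets:
0: ∅
1: 828 -> 648 -> 180 -> 576
2: ∅
3: ∅
4: ∅
5: 11
6: 241
7: ∅
8: ∅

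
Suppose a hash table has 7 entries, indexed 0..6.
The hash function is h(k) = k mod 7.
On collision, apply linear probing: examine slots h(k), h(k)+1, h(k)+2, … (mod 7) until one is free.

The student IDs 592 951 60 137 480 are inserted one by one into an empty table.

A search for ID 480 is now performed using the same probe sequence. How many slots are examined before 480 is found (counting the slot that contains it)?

5

Insert 592: h=4, slot 4 empty -> index 4.
Insert 951: h=6, slot 6 empty -> index 6.
Insert 60: h=4, slot 4 occupied -> index 5.
Insert 137: h=4, slots 4,5,6 occupied -> index 0.
Insert 480: h=4, slots 4,5,6,0 occupied -> index 1.
Table: [137, 480, ., ., 592, 60, 951]
Lookup 480: h=4, probe 4,5,6,0,1 → found at 1.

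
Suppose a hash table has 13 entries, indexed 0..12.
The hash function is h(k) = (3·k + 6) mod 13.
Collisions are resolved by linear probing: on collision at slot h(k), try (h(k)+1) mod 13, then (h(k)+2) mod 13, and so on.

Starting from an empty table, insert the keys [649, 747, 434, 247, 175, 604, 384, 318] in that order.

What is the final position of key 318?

649 hashes to 3; slot 3 is free → place at 3.
747 hashes to 11; slot 11 is free → place at 11.
434 hashes to 8; slot 8 is free → place at 8.
247 hashes to 6; slot 6 is free → place at 6.
175 hashes to 11; 11 taken → place at 12.
604 hashes to 11; 11,12 taken → place at 0.
384 hashes to 1; slot 1 is free → place at 1.
318 hashes to 11; 11,12,0,1 taken → place at 2.
Table: [604, 384, 318, 649, ., ., 247, ., 434, ., ., 747, 175]

2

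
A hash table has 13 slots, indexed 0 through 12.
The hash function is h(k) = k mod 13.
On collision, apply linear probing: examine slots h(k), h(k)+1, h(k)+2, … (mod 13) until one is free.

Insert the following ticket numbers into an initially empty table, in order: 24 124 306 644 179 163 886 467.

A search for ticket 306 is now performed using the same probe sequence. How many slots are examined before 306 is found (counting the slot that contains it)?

24: h=11 → slot 11
124: h=7 → slot 7
306: h=7, probe 7,8 → slot 8
644: h=7, probe 7,8,9 → slot 9
179: h=10 → slot 10
163: h=7, probe 7,8,9,10,11,12 → slot 12
886: h=2 → slot 2
467: h=12, probe 12,0 → slot 0
Table: [467, —, 886, —, —, —, —, 124, 306, 644, 179, 24, 163]
Lookup 306: h=7, probe 7,8 → found at 8.

2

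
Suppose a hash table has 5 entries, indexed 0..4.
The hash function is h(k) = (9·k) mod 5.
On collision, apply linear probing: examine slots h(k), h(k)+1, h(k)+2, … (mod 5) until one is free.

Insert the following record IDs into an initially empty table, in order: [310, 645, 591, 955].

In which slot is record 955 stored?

Insert 310: h=0, slot 0 empty -> index 0.
Insert 645: h=0, slot 0 occupied -> index 1.
Insert 591: h=4, slot 4 empty -> index 4.
Insert 955: h=0, slots 0,1 occupied -> index 2.
Table: [310, 645, 955, -, 591]

2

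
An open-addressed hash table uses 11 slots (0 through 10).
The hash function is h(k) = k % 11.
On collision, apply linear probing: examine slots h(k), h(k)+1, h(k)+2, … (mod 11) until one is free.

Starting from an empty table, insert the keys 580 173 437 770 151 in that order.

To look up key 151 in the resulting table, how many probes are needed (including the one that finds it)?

580: h=8 => slot 8
173: h=8, probe 8,9 => slot 9
437: h=8, probe 8,9,10 => slot 10
770: h=0 => slot 0
151: h=8, probe 8,9,10,0,1 => slot 1
Table: [770, 151, ∅, ∅, ∅, ∅, ∅, ∅, 580, 173, 437]
Lookup 151: h=8, probe 8,9,10,0,1 → found at 1.

5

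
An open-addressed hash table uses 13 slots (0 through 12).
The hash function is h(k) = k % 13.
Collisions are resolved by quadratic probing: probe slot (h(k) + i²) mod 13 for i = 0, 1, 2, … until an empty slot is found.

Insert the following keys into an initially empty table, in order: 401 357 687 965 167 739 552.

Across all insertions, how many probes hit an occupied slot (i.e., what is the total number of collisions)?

8

Insert 401: h=11, slot 11 empty => index 11.
Insert 357: h=6, slot 6 empty => index 6.
Insert 687: h=11, slot 11 occupied => index 12.
Insert 965: h=3, slot 3 empty => index 3.
Insert 167: h=11, slots 11,12 occupied => index 2.
Insert 739: h=11, slots 11,12,2 occupied => index 7.
Insert 552: h=6, slots 6,7 occupied => index 10.
Table: [_, _, 167, 965, _, _, 357, 739, _, _, 552, 401, 687]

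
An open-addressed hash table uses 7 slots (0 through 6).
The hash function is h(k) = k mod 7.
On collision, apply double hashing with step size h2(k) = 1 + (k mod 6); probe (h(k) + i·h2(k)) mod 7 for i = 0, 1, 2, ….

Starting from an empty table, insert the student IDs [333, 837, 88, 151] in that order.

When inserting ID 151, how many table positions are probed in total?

333 hashes to 4; slot 4 is free → place at 4.
837 hashes to 4, h2=4; 4 taken → place at 1.
88 hashes to 4, h2=5; 4 taken → place at 2.
151 hashes to 4, h2=2; 4 taken → place at 6.
Table: [., 837, 88, ., 333, ., 151]

2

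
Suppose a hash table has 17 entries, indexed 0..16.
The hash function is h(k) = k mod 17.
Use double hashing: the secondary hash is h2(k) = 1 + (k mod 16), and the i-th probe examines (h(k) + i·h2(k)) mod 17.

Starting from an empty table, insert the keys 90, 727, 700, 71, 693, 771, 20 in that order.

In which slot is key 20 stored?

90 hashes to 5; slot 5 is free → place at 5.
727 hashes to 13; slot 13 is free → place at 13.
700 hashes to 3; slot 3 is free → place at 3.
71 hashes to 3, h2=8; 3 taken → place at 11.
693 hashes to 13, h2=6; 13 taken → place at 2.
771 hashes to 6; slot 6 is free → place at 6.
20 hashes to 3, h2=5; 3 taken → place at 8.
Table: [—, —, 693, 700, —, 90, 771, —, 20, —, —, 71, —, 727, —, —, —]

8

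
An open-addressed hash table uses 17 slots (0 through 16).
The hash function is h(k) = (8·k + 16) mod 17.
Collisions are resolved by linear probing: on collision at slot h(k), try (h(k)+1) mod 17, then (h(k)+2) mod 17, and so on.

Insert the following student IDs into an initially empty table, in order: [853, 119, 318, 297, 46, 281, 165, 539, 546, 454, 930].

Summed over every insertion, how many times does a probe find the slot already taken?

23

853: h=6 -> slot 6
119: h=16 -> slot 16
318: h=10 -> slot 10
297: h=12 -> slot 12
46: h=10, probe 10,11 -> slot 11
281: h=3 -> slot 3
165: h=10, probe 10,11,12,13 -> slot 13
539: h=10, probe 10,11,12,13,14 -> slot 14
546: h=15 -> slot 15
454: h=10, probe 10,11,12,13,14,15,16,0 -> slot 0
930: h=10, probe 10,11,12,13,14,15,16,0,1 -> slot 1
Table: [454, 930, —, 281, —, —, 853, —, —, —, 318, 46, 297, 165, 539, 546, 119]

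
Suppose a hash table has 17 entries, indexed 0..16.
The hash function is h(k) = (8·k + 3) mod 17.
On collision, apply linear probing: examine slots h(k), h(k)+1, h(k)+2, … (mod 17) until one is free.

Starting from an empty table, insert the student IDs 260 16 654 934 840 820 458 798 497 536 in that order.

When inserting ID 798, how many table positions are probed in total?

4

260: h=9 => slot 9
16: h=12 => slot 12
654: h=16 => slot 16
934: h=12, probe 12,13 => slot 13
840: h=8 => slot 8
820: h=1 => slot 1
458: h=12, probe 12,13,14 => slot 14
798: h=12, probe 12,13,14,15 => slot 15
497: h=1, probe 1,2 => slot 2
536: h=7 => slot 7
Table: [—, 820, 497, —, —, —, —, 536, 840, 260, —, —, 16, 934, 458, 798, 654]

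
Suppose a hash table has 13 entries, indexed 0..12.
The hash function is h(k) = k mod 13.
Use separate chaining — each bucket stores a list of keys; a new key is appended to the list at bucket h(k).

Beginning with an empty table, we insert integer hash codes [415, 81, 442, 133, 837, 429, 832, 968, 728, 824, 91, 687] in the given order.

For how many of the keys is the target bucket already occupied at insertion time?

6

415 -> bucket 12
81 -> bucket 3
442 -> bucket 0
133 -> bucket 3 (collision)
837 -> bucket 5
429 -> bucket 0 (collision)
832 -> bucket 0 (collision)
968 -> bucket 6
728 -> bucket 0 (collision)
824 -> bucket 5 (collision)
91 -> bucket 0 (collision)
687 -> bucket 11
Final buckets:
0: 442 -> 429 -> 832 -> 728 -> 91
1: _
2: _
3: 81 -> 133
4: _
5: 837 -> 824
6: 968
7: _
8: _
9: _
10: _
11: 687
12: 415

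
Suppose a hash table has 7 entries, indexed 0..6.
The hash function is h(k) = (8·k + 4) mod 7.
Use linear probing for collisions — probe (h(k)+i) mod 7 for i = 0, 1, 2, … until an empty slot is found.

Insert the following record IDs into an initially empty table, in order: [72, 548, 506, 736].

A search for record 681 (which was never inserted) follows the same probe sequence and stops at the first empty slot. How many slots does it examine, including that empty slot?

4

Insert 72: h=6, slot 6 empty => index 6.
Insert 548: h=6, slot 6 occupied => index 0.
Insert 506: h=6, slots 6,0 occupied => index 1.
Insert 736: h=5, slot 5 empty => index 5.
Table: [548, 506, _, _, _, 736, 72]
Lookup 681: h=6, probe 6,0,1,2 → slot 2 empty, not found.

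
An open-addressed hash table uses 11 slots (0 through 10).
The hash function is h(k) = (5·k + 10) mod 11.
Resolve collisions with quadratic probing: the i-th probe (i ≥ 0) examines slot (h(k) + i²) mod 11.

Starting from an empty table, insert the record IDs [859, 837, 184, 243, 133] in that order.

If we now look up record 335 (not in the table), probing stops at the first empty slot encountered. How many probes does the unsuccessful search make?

Insert 859: h=4, slot 4 empty -> index 4.
Insert 837: h=4, slot 4 occupied -> index 5.
Insert 184: h=6, slot 6 empty -> index 6.
Insert 243: h=4, slots 4,5 occupied -> index 8.
Insert 133: h=4, slots 4,5,8 occupied -> index 2.
Table: [-, -, 133, -, 859, 837, 184, -, 243, -, -]
Lookup 335: h=2, probe 2,3 → slot 3 empty, not found.

2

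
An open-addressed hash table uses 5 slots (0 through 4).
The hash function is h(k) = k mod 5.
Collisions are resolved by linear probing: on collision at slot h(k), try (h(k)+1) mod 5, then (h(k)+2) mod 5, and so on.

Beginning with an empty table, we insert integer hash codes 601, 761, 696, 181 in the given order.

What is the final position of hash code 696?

601: h=1 => slot 1
761: h=1, probe 1,2 => slot 2
696: h=1, probe 1,2,3 => slot 3
181: h=1, probe 1,2,3,4 => slot 4
Table: [—, 601, 761, 696, 181]

3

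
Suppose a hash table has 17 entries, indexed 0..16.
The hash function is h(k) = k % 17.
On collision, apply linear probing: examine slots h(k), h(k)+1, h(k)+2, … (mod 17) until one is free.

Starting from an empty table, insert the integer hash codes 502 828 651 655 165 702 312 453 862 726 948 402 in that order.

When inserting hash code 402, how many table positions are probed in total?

502 hashes to 9; slot 9 is free → place at 9.
828 hashes to 12; slot 12 is free → place at 12.
651 hashes to 5; slot 5 is free → place at 5.
655 hashes to 9; 9 taken → place at 10.
165 hashes to 12; 12 taken → place at 13.
702 hashes to 5; 5 taken → place at 6.
312 hashes to 6; 6 taken → place at 7.
453 hashes to 11; slot 11 is free → place at 11.
862 hashes to 12; 12,13 taken → place at 14.
726 hashes to 12; 12,13,14 taken → place at 15.
948 hashes to 13; 13,14,15 taken → place at 16.
402 hashes to 11; 11,12,13,14,15,16 taken → place at 0.
Table: [402, _, _, _, _, 651, 702, 312, _, 502, 655, 453, 828, 165, 862, 726, 948]

7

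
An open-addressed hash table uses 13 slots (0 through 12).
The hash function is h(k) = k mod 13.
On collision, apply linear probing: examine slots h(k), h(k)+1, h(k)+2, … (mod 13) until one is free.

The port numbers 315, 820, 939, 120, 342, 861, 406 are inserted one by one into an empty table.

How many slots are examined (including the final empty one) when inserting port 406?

6

315 hashes to 3; slot 3 is free -> place at 3.
820 hashes to 1; slot 1 is free -> place at 1.
939 hashes to 3; 3 taken -> place at 4.
120 hashes to 3; 3,4 taken -> place at 5.
342 hashes to 4; 4,5 taken -> place at 6.
861 hashes to 3; 3,4,5,6 taken -> place at 7.
406 hashes to 3; 3,4,5,6,7 taken -> place at 8.
Table: [—, 820, —, 315, 939, 120, 342, 861, 406, —, —, —, —]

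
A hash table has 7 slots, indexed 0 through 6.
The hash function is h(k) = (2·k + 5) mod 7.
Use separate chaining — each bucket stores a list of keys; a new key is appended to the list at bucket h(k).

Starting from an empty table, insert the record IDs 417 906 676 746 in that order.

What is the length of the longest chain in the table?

Insert 417: h=6, bucket 6 empty -> new chain.
Insert 906: h=4, bucket 4 empty -> new chain.
Insert 676: h=6, bucket 6 nonempty -> append to chain.
Insert 746: h=6, bucket 6 nonempty -> append to chain.
Final buckets:
0: ∅
1: ∅
2: ∅
3: ∅
4: 906
5: ∅
6: 417 -> 676 -> 746

3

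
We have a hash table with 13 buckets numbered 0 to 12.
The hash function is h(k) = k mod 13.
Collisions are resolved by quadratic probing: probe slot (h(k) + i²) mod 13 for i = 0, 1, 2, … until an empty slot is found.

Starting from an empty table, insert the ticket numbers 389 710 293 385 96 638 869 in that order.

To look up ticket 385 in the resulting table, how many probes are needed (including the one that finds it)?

2

Insert 389: h=12, slot 12 empty → index 12.
Insert 710: h=8, slot 8 empty → index 8.
Insert 293: h=7, slot 7 empty → index 7.
Insert 385: h=8, slot 8 occupied → index 9.
Insert 96: h=5, slot 5 empty → index 5.
Insert 638: h=1, slot 1 empty → index 1.
Insert 869: h=11, slot 11 empty → index 11.
Table: [∅, 638, ∅, ∅, ∅, 96, ∅, 293, 710, 385, ∅, 869, 389]
Lookup 385: h=8, probe 8,9 → found at 9.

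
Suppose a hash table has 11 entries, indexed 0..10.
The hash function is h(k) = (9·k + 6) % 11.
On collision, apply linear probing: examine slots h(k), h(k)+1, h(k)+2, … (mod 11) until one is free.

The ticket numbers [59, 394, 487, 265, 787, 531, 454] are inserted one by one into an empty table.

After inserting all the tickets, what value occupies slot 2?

Insert 59: h=9, slot 9 empty -> index 9.
Insert 394: h=10, slot 10 empty -> index 10.
Insert 487: h=0, slot 0 empty -> index 0.
Insert 265: h=4, slot 4 empty -> index 4.
Insert 787: h=5, slot 5 empty -> index 5.
Insert 531: h=0, slot 0 occupied -> index 1.
Insert 454: h=0, slots 0,1 occupied -> index 2.
Table: [487, 531, 454, -, 265, 787, -, -, -, 59, 394]

454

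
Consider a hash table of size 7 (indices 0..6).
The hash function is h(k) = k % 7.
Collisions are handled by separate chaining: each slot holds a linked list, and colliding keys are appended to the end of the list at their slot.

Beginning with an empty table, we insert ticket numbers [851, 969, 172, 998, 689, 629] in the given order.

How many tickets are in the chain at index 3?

Insert 851: h=4, bucket 4 empty -> new chain.
Insert 969: h=3, bucket 3 empty -> new chain.
Insert 172: h=4, bucket 4 nonempty -> append to chain.
Insert 998: h=4, bucket 4 nonempty -> append to chain.
Insert 689: h=3, bucket 3 nonempty -> append to chain.
Insert 629: h=6, bucket 6 empty -> new chain.
Final buckets:
0: .
1: .
2: .
3: 969 -> 689
4: 851 -> 172 -> 998
5: .
6: 629

2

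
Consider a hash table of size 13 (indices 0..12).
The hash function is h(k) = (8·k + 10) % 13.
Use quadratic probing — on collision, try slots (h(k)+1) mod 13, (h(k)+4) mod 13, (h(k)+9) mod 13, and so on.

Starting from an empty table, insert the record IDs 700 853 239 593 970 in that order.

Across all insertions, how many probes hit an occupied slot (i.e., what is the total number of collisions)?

3

700 hashes to 7; slot 7 is free -> place at 7.
853 hashes to 9; slot 9 is free -> place at 9.
239 hashes to 11; slot 11 is free -> place at 11.
593 hashes to 9; 9 taken -> place at 10.
970 hashes to 9; 9,10 taken -> place at 0.
Table: [970, ., ., ., ., ., ., 700, ., 853, 593, 239, .]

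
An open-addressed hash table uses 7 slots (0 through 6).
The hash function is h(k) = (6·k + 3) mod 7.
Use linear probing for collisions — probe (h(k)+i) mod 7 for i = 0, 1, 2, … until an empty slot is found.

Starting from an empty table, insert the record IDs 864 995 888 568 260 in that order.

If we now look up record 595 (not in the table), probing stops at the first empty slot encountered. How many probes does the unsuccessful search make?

4

Insert 864: h=0, slot 0 empty → index 0.
Insert 995: h=2, slot 2 empty → index 2.
Insert 888: h=4, slot 4 empty → index 4.
Insert 568: h=2, slot 2 occupied → index 3.
Insert 260: h=2, slots 2,3,4 occupied → index 5.
Table: [864, _, 995, 568, 888, 260, _]
Lookup 595: h=3, probe 3,4,5,6 → slot 6 empty, not found.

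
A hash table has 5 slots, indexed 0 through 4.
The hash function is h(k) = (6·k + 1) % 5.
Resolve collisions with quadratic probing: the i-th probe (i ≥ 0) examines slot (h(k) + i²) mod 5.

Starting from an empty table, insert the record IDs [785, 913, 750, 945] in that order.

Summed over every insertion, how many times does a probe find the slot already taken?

785: h=1 -> slot 1
913: h=4 -> slot 4
750: h=1, probe 1,2 -> slot 2
945: h=1, probe 1,2,0 -> slot 0
Table: [945, 785, 750, —, 913]

3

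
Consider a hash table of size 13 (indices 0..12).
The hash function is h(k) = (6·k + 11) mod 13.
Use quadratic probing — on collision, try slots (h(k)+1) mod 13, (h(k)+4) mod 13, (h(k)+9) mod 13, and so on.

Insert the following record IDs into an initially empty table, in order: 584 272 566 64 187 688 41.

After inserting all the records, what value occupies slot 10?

41

584: h=5 → slot 5
272: h=5, probe 5,6 → slot 6
566: h=1 → slot 1
64: h=5, probe 5,6,9 → slot 9
187: h=2 → slot 2
688: h=5, probe 5,6,9,1,8 → slot 8
41: h=10 → slot 10
Table: [—, 566, 187, —, —, 584, 272, —, 688, 64, 41, —, —]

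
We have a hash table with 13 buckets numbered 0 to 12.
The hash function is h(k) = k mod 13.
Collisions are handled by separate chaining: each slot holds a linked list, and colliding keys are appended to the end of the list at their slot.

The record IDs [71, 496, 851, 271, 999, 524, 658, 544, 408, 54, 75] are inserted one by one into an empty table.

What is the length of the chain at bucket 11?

3

Insert 71: h=6, bucket 6 empty → new chain.
Insert 496: h=2, bucket 2 empty → new chain.
Insert 851: h=6, bucket 6 nonempty → append to chain.
Insert 271: h=11, bucket 11 empty → new chain.
Insert 999: h=11, bucket 11 nonempty → append to chain.
Insert 524: h=4, bucket 4 empty → new chain.
Insert 658: h=8, bucket 8 empty → new chain.
Insert 544: h=11, bucket 11 nonempty → append to chain.
Insert 408: h=5, bucket 5 empty → new chain.
Insert 54: h=2, bucket 2 nonempty → append to chain.
Insert 75: h=10, bucket 10 empty → new chain.
Final buckets:
0: .
1: .
2: 496 -> 54
3: .
4: 524
5: 408
6: 71 -> 851
7: .
8: 658
9: .
10: 75
11: 271 -> 999 -> 544
12: .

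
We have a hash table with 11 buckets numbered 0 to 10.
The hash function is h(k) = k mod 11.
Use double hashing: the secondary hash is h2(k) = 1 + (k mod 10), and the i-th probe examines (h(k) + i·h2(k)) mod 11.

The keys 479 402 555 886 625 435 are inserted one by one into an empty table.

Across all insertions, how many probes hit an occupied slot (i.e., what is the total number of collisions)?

4

479 hashes to 6; slot 6 is free → place at 6.
402 hashes to 6, h2=3; 6 taken → place at 9.
555 hashes to 5; slot 5 is free → place at 5.
886 hashes to 6, h2=7; 6 taken → place at 2.
625 hashes to 9, h2=6; 9 taken → place at 4.
435 hashes to 6, h2=6; 6 taken → place at 1.
Table: [_, 435, 886, _, 625, 555, 479, _, _, 402, _]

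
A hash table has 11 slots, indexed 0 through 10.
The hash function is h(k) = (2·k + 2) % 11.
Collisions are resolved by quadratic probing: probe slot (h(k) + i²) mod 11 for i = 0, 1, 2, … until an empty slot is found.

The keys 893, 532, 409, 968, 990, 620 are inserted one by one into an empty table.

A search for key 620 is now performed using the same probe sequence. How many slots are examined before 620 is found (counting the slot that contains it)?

893: h=6 => slot 6
532: h=10 => slot 10
409: h=6, probe 6,7 => slot 7
968: h=2 => slot 2
990: h=2, probe 2,3 => slot 3
620: h=10, probe 10,0 => slot 0
Table: [620, -, 968, 990, -, -, 893, 409, -, -, 532]
Lookup 620: h=10, probe 10,0 → found at 0.

2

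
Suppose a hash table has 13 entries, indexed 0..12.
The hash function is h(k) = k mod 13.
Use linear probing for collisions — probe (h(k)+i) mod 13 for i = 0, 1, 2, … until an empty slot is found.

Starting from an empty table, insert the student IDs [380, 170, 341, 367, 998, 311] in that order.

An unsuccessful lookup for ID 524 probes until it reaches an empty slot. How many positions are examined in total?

Insert 380: h=3, slot 3 empty -> index 3.
Insert 170: h=1, slot 1 empty -> index 1.
Insert 341: h=3, slot 3 occupied -> index 4.
Insert 367: h=3, slots 3,4 occupied -> index 5.
Insert 998: h=10, slot 10 empty -> index 10.
Insert 311: h=12, slot 12 empty -> index 12.
Table: [—, 170, —, 380, 341, 367, —, —, —, —, 998, —, 311]
Lookup 524: h=4, probe 4,5,6 → slot 6 empty, not found.

3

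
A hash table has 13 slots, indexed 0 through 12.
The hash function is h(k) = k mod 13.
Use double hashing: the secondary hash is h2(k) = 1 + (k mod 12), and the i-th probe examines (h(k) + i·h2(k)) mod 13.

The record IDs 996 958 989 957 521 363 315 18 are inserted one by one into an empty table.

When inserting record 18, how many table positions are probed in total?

3

Insert 996: h=8, slot 8 empty => index 8.
Insert 958: h=9, slot 9 empty => index 9.
Insert 989: h=1, slot 1 empty => index 1.
Insert 957: h=8, h2=10, slot 8 occupied => index 5.
Insert 521: h=1, h2=6, slot 1 occupied => index 7.
Insert 363: h=12, slot 12 empty => index 12.
Insert 315: h=3, slot 3 empty => index 3.
Insert 18: h=5, h2=7, slots 5,12 occupied => index 6.
Table: [-, 989, -, 315, -, 957, 18, 521, 996, 958, -, -, 363]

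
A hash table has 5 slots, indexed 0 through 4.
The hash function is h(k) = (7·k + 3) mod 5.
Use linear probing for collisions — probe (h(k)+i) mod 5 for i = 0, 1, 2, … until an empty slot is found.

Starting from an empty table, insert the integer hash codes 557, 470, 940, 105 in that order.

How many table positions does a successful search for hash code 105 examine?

557: h=2 -> slot 2
470: h=3 -> slot 3
940: h=3, probe 3,4 -> slot 4
105: h=3, probe 3,4,0 -> slot 0
Table: [105, _, 557, 470, 940]
Lookup 105: h=3, probe 3,4,0 → found at 0.

3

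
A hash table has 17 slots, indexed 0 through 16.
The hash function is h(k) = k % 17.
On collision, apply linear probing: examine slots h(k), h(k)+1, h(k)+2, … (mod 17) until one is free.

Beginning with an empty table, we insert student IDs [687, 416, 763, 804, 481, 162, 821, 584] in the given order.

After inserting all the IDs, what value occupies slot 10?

687: h=7 → slot 7
416: h=8 → slot 8
763: h=15 → slot 15
804: h=5 → slot 5
481: h=5, probe 5,6 → slot 6
162: h=9 → slot 9
821: h=5, probe 5,6,7,8,9,10 → slot 10
584: h=6, probe 6,7,8,9,10,11 → slot 11
Table: [., ., ., ., ., 804, 481, 687, 416, 162, 821, 584, ., ., ., 763, .]

821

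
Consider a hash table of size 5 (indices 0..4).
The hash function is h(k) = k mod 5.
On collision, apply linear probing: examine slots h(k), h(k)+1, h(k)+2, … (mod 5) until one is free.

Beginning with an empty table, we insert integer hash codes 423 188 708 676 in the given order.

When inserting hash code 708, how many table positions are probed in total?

Insert 423: h=3, slot 3 empty -> index 3.
Insert 188: h=3, slot 3 occupied -> index 4.
Insert 708: h=3, slots 3,4 occupied -> index 0.
Insert 676: h=1, slot 1 empty -> index 1.
Table: [708, 676, ., 423, 188]

3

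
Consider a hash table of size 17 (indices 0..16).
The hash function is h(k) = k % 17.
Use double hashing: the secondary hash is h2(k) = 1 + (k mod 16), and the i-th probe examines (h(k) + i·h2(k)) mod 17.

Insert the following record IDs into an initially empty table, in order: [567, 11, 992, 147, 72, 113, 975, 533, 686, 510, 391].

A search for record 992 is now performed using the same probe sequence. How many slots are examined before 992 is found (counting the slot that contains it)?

2

567: h=6 → slot 6
11: h=11 → slot 11
992: h=6, h2=1, probe 6,7 → slot 7
147: h=11, h2=4, probe 11,15 → slot 15
72: h=4 → slot 4
113: h=11, h2=2, probe 11,13 → slot 13
975: h=6, h2=16, probe 6,5 → slot 5
533: h=6, h2=6, probe 6,12 → slot 12
686: h=6, h2=15, probe 6,4,2 → slot 2
510: h=0 → slot 0
391: h=0, h2=8, probe 0,8 → slot 8
Table: [510, ∅, 686, ∅, 72, 975, 567, 992, 391, ∅, ∅, 11, 533, 113, ∅, 147, ∅]
Lookup 992: h=6, h2=1, probe 6,7 → found at 7.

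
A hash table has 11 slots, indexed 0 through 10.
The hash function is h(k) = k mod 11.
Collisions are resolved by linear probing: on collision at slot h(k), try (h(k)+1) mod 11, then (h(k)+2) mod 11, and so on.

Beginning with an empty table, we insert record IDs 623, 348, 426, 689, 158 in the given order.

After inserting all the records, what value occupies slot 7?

Insert 623: h=7, slot 7 empty => index 7.
Insert 348: h=7, slot 7 occupied => index 8.
Insert 426: h=8, slot 8 occupied => index 9.
Insert 689: h=7, slots 7,8,9 occupied => index 10.
Insert 158: h=4, slot 4 empty => index 4.
Table: [∅, ∅, ∅, ∅, 158, ∅, ∅, 623, 348, 426, 689]

623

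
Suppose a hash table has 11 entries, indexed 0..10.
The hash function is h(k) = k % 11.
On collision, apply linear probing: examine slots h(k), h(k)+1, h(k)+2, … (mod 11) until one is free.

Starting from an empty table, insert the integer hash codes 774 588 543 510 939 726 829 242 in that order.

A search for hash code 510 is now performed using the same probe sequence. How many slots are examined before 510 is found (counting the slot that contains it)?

4

Insert 774: h=4, slot 4 empty -> index 4.
Insert 588: h=5, slot 5 empty -> index 5.
Insert 543: h=4, slots 4,5 occupied -> index 6.
Insert 510: h=4, slots 4,5,6 occupied -> index 7.
Insert 939: h=4, slots 4,5,6,7 occupied -> index 8.
Insert 726: h=0, slot 0 empty -> index 0.
Insert 829: h=4, slots 4,5,6,7,8 occupied -> index 9.
Insert 242: h=0, slot 0 occupied -> index 1.
Table: [726, 242, _, _, 774, 588, 543, 510, 939, 829, _]
Lookup 510: h=4, probe 4,5,6,7 → found at 7.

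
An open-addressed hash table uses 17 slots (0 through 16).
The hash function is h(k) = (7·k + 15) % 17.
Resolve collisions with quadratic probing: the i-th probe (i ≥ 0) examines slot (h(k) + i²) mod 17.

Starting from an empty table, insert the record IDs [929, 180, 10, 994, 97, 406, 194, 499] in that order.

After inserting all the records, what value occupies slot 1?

10

Insert 929: h=7, slot 7 empty → index 7.
Insert 180: h=0, slot 0 empty → index 0.
Insert 10: h=0, slot 0 occupied → index 1.
Insert 994: h=3, slot 3 empty → index 3.
Insert 97: h=14, slot 14 empty → index 14.
Insert 406: h=1, slot 1 occupied → index 2.
Insert 194: h=13, slot 13 empty → index 13.
Insert 499: h=6, slot 6 empty → index 6.
Table: [180, 10, 406, 994, ∅, ∅, 499, 929, ∅, ∅, ∅, ∅, ∅, 194, 97, ∅, ∅]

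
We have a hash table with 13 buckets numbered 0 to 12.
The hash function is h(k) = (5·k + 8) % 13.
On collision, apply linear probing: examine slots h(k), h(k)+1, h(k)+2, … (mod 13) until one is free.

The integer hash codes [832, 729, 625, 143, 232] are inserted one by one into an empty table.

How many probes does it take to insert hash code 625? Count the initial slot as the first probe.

2

832: h=8 → slot 8
729: h=0 → slot 0
625: h=0, probe 0,1 → slot 1
143: h=8, probe 8,9 → slot 9
232: h=11 → slot 11
Table: [729, 625, ., ., ., ., ., ., 832, 143, ., 232, .]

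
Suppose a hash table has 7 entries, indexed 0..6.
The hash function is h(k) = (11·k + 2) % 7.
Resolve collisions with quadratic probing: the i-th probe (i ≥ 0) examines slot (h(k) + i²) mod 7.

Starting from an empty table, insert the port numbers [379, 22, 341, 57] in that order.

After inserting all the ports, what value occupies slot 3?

57

Insert 379: h=6, slot 6 empty → index 6.
Insert 22: h=6, slot 6 occupied → index 0.
Insert 341: h=1, slot 1 empty → index 1.
Insert 57: h=6, slots 6,0 occupied → index 3.
Table: [22, 341, ∅, 57, ∅, ∅, 379]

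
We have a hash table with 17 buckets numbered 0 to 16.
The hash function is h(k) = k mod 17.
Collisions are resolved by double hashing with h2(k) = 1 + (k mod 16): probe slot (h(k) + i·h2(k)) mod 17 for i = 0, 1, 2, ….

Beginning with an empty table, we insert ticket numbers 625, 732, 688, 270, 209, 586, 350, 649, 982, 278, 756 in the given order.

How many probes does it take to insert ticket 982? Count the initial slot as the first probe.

4

625 hashes to 13; slot 13 is free -> place at 13.
732 hashes to 1; slot 1 is free -> place at 1.
688 hashes to 8; slot 8 is free -> place at 8.
270 hashes to 15; slot 15 is free -> place at 15.
209 hashes to 5; slot 5 is free -> place at 5.
586 hashes to 8, h2=11; 8 taken -> place at 2.
350 hashes to 10; slot 10 is free -> place at 10.
649 hashes to 3; slot 3 is free -> place at 3.
982 hashes to 13, h2=7; 13,3,10 taken -> place at 0.
278 hashes to 6; slot 6 is free -> place at 6.
756 hashes to 8, h2=5; 8,13,1,6 taken -> place at 11.
Table: [982, 732, 586, 649, -, 209, 278, -, 688, -, 350, 756, -, 625, -, 270, -]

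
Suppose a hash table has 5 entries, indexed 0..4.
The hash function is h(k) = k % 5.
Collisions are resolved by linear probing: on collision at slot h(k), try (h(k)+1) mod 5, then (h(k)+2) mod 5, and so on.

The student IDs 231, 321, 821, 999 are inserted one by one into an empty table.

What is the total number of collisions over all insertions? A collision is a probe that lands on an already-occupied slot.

231 hashes to 1; slot 1 is free → place at 1.
321 hashes to 1; 1 taken → place at 2.
821 hashes to 1; 1,2 taken → place at 3.
999 hashes to 4; slot 4 is free → place at 4.
Table: [—, 231, 321, 821, 999]

3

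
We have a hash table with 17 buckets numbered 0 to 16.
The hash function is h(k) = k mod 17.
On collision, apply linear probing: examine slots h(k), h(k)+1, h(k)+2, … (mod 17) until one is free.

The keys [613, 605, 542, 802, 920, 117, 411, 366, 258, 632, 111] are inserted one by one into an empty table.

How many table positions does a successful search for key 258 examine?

613 hashes to 1; slot 1 is free → place at 1.
605 hashes to 10; slot 10 is free → place at 10.
542 hashes to 15; slot 15 is free → place at 15.
802 hashes to 3; slot 3 is free → place at 3.
920 hashes to 2; slot 2 is free → place at 2.
117 hashes to 15; 15 taken → place at 16.
411 hashes to 3; 3 taken → place at 4.
366 hashes to 9; slot 9 is free → place at 9.
258 hashes to 3; 3,4 taken → place at 5.
632 hashes to 3; 3,4,5 taken → place at 6.
111 hashes to 9; 9,10 taken → place at 11.
Table: [∅, 613, 920, 802, 411, 258, 632, ∅, ∅, 366, 605, 111, ∅, ∅, ∅, 542, 117]
Lookup 258: h=3, probe 3,4,5 → found at 5.

3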